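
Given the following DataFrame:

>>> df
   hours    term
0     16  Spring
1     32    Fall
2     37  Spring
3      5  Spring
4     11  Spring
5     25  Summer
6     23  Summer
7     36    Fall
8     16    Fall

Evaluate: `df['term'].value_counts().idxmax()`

Spring

value_counts of term:
term
Spring    4
Fall      3
Summer    2
Name: count, dtype: int64
label with the largest value → Spring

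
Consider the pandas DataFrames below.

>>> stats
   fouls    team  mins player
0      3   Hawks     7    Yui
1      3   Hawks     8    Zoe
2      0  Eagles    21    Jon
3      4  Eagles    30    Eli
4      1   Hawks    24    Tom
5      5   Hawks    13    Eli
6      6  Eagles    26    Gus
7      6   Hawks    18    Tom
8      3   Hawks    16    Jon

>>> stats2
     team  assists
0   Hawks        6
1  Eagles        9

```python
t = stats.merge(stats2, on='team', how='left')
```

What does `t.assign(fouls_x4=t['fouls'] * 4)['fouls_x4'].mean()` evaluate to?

13.7777777778

merge on 'team' (how='left') → 9 rows:
   fouls    team  mins player  assists
0      3   Hawks     7    Yui        6
1      3   Hawks     8    Zoe        6
2      0  Eagles    21    Jon        9
3      4  Eagles    30    Eli        9
4      1   Hawks    24    Tom        6
5      5   Hawks    13    Eli        6
6      6  Eagles    26    Gus        9
7      6   Hawks    18    Tom        6
8      3   Hawks    16    Jon        6
add column fouls_x4 = t['fouls'] * 4:
   fouls    team  mins player  assists  fouls_x4
0      3   Hawks     7    Yui        6        12
1      3   Hawks     8    Zoe        6        12
2      0  Eagles    21    Jon        9         0
3      4  Eagles    30    Eli        9        16
4      1   Hawks    24    Tom        6         4
5      5   Hawks    13    Eli        6        20
6      6  Eagles    26    Gus        9        24
7      6   Hawks    18    Tom        6        24
8      3   Hawks    16    Jon        6        12
Reading off the mean of column 'fouls_x4', we get 13.7777777778.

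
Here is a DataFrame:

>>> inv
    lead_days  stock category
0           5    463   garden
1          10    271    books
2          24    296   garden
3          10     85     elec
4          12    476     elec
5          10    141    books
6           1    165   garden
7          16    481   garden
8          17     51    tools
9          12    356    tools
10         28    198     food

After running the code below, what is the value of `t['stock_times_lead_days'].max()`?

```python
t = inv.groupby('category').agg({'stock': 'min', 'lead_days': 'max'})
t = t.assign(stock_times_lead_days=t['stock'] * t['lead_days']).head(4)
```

group by category: min(stock), max(lead_days):
          stock  lead_days
category                  
books       141         10
elec         85         12
food        198         28
garden      165         24
tools        51         17
add column stock_times_lead_days = t['stock'] * t['lead_days']:
          stock  lead_days  stock_times_lead_days
category                                         
books       141         10                   1410
elec         85         12                   1020
food        198         28                   5544
garden      165         24                   3960
tools        51         17                    867
take first 4 rows:
          stock  lead_days  stock_times_lead_days
category                                         
books       141         10                   1410
elec         85         12                   1020
food        198         28                   5544
garden      165         24                   3960
Taking the max of column 'stock_times_lead_days' gives 5544.

5544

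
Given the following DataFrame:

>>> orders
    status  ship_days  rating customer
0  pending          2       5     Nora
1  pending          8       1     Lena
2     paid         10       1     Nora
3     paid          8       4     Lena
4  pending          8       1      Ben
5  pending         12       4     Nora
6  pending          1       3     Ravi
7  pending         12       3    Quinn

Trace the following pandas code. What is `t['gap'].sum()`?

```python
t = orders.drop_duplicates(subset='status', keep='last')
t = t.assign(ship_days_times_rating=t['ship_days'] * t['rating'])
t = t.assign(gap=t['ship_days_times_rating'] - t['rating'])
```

61

drop duplicate status (keep=last):
    status  ship_days  rating customer
3     paid          8       4     Lena
7  pending         12       3    Quinn
add column ship_days_times_rating = t['ship_days'] * t['rating']:
    status  ship_days  rating customer  ship_days_times_rating
3     paid          8       4     Lena                      32
7  pending         12       3    Quinn                      36
add column gap = t['ship_days_times_rating'] - t['rating']:
    status  ship_days  rating customer  ship_days_times_rating  gap
3     paid          8       4     Lena                      32   28
7  pending         12       3    Quinn                      36   33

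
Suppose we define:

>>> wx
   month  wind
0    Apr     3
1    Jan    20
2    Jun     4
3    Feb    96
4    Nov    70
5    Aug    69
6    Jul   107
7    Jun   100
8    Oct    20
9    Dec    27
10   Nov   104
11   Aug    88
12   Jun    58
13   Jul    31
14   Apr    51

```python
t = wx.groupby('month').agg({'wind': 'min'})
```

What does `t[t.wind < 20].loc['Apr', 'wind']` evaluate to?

group by month, min of wind:
       wind
month      
Apr       3
Aug      69
Dec      27
Feb      96
Jan      20
Jul      31
Jun       4
Nov      70
Oct      20
filter rows where wind < 20:
       wind
month      
Apr       3
Jun       4
Finally, value at row 'Apr', column 'wind' = 3.

3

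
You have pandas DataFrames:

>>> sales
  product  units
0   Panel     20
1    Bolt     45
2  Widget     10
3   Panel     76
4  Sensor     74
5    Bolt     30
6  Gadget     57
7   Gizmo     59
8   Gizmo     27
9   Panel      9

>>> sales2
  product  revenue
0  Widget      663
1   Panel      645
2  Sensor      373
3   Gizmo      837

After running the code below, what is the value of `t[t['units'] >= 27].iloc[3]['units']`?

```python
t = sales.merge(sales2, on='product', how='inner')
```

merge on 'product' (how='inner') → 7 rows:
  product  units  revenue
0   Panel     20      645
1  Widget     10      663
2   Panel     76      645
3  Sensor     74      373
4   Gizmo     59      837
5   Gizmo     27      837
6   Panel      9      645
filter rows where units >= 27:
  product  units  revenue
2   Panel     76      645
3  Sensor     74      373
4   Gizmo     59      837
5   Gizmo     27      837
Reading off the value at position 3, column 'units', we get 27.

27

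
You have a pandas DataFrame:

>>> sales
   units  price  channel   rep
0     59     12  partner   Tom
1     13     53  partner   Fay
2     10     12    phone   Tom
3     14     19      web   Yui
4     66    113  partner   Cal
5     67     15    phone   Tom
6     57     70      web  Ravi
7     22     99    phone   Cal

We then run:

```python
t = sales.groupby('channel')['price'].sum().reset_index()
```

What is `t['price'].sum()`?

393

group by channel, sum of price:
channel
partner    178
phone      126
web         89
Name: price, dtype: int64
reset_index():
   channel  price
0  partner    178
1    phone    126
2      web     89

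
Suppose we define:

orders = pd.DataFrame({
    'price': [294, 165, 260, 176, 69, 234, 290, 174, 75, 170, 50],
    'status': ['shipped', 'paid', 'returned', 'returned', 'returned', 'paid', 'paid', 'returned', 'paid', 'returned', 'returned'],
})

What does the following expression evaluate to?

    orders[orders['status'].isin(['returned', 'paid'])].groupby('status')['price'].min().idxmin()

filter rows where status in ['returned', 'paid']:
    price    status
1     165      paid
2     260  returned
3     176  returned
4      69  returned
5     234      paid
6     290      paid
7     174  returned
8      75      paid
9     170  returned
10     50  returned
group by status, min of price:
status
paid        75
returned    50
Name: price, dtype: int64
So idxmin() = returned.

returned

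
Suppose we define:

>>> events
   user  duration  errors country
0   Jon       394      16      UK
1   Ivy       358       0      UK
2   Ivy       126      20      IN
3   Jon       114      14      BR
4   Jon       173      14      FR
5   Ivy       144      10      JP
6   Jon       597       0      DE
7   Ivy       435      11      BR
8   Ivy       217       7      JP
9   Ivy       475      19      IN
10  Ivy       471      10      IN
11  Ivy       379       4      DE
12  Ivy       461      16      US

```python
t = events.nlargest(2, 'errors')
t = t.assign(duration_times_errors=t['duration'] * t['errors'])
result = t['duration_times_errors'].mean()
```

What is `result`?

take 2 rows with largest errors:
  user  duration  errors country
2  Ivy       126      20      IN
9  Ivy       475      19      IN
add column duration_times_errors = t['duration'] * t['errors']:
  user  duration  errors country  duration_times_errors
2  Ivy       126      20      IN                   2520
9  Ivy       475      19      IN                   9025

5772.5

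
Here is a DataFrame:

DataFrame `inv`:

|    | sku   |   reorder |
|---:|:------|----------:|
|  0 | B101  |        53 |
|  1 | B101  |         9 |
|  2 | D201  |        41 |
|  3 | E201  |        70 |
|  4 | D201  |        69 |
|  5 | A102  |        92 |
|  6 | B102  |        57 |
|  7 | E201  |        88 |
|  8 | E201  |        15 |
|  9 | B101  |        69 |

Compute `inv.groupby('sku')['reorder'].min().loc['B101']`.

9

group by sku, min of reorder:
sku
A102    92
B101     9
B102    57
D201    41
E201    15
Name: reorder, dtype: int64
The value at index 'B101' is 9.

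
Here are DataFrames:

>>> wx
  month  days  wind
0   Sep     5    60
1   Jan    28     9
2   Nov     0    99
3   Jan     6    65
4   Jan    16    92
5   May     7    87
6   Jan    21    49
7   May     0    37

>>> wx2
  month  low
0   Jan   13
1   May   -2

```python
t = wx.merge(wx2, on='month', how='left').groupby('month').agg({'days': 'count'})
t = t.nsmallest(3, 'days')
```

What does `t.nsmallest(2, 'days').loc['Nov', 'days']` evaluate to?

merge on 'month' (how='left') → 8 rows:
  month  days  wind   low
0   Sep     5    60   NaN
1   Jan    28     9  13.0
2   Nov     0    99   NaN
3   Jan     6    65  13.0
4   Jan    16    92  13.0
5   May     7    87  -2.0
6   Jan    21    49  13.0
7   May     0    37  -2.0
group by month, count of days:
       days
month      
Jan       4
May       2
Nov       1
Sep       1
take 3 rows with smallest days:
       days
month      
Nov       1
Sep       1
May       2
take 2 rows with smallest days:
       days
month      
Nov       1
Sep       1
Reading off the value at row 'Nov', column 'days', we get 1.

1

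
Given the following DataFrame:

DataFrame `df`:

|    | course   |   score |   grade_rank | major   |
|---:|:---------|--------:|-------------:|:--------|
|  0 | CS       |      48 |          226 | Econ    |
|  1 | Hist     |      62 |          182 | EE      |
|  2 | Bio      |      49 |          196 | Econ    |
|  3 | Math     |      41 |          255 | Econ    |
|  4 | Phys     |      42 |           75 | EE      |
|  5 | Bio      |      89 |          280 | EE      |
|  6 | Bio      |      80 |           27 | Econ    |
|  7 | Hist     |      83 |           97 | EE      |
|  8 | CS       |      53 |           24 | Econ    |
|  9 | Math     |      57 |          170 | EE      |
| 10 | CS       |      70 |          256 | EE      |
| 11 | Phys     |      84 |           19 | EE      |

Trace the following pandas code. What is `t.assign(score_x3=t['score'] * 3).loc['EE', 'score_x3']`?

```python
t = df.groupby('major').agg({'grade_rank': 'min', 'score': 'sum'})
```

group by major: min(grade_rank), sum(score):
       grade_rank  score
major                   
EE             19    487
Econ           24    271
add column score_x3 = t['score'] * 3:
       grade_rank  score  score_x3
major                             
EE             19    487      1461
Econ           24    271       813
The value at row 'EE', column 'score_x3' is 1461.

1461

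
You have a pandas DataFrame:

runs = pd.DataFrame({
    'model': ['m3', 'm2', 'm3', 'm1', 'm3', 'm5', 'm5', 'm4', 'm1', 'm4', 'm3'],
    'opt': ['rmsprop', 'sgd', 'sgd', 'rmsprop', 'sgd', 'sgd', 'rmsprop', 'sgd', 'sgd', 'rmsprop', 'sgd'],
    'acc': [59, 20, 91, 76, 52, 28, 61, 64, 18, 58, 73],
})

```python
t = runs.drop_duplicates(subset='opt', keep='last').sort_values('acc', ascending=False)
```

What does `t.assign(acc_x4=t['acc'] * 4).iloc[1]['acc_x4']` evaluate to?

drop duplicate opt (keep=last):
   model      opt  acc
9     m4  rmsprop   58
10    m3      sgd   73
sort by acc descending:
   model      opt  acc
10    m3      sgd   73
9     m4  rmsprop   58
add column acc_x4 = t['acc'] * 4:
   model      opt  acc  acc_x4
10    m3      sgd   73     292
9     m4  rmsprop   58     232
Then the value at position 1, column 'acc_x4': 232

232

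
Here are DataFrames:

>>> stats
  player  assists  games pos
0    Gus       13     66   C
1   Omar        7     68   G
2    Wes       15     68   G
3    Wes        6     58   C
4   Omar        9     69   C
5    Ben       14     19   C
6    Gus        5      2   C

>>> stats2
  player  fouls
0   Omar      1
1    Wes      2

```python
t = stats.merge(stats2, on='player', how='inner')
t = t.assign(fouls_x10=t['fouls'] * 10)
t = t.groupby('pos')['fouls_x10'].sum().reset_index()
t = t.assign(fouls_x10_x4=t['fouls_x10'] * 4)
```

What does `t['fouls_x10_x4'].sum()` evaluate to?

merge on 'player' (how='inner') → 4 rows:
  player  assists  games pos  fouls
0   Omar        7     68   G      1
1    Wes       15     68   G      2
2    Wes        6     58   C      2
3   Omar        9     69   C      1
add column fouls_x10 = t['fouls'] * 10:
  player  assists  games pos  fouls  fouls_x10
0   Omar        7     68   G      1         10
1    Wes       15     68   G      2         20
2    Wes        6     58   C      2         20
3   Omar        9     69   C      1         10
group by pos, sum of fouls_x10:
pos
C    30
G    30
Name: fouls_x10, dtype: int64
reset_index():
  pos  fouls_x10
0   C         30
1   G         30
add column fouls_x10_x4 = t['fouls_x10'] * 4:
  pos  fouls_x10  fouls_x10_x4
0   C         30           120
1   G         30           120
The sum of column 'fouls_x10_x4' is 240.

240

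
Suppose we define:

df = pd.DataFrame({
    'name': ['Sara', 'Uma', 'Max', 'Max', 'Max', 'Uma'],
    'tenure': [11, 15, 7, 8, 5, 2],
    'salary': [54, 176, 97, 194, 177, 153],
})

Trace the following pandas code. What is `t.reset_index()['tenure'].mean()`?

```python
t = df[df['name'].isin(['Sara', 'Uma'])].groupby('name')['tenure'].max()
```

13.0

filter rows where name in ['Sara', 'Uma']:
   name  tenure  salary
0  Sara      11      54
1   Uma      15     176
5   Uma       2     153
group by name, max of tenure:
name
Sara    11
Uma     15
Name: tenure, dtype: int64
reset_index():
   name  tenure
0  Sara      11
1   Uma      15
Reading off the mean of column 'tenure', we get 13.0.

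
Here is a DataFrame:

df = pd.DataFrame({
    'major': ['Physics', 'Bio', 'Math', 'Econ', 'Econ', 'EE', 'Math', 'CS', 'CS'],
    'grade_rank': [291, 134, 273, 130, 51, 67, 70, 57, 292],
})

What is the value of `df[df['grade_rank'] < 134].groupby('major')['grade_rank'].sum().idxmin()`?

filter rows where grade_rank < 134:
  major  grade_rank
3  Econ         130
4  Econ          51
5    EE          67
6  Math          70
7    CS          57
group by major, sum of grade_rank:
major
CS       57
EE       67
Econ    181
Math     70
Name: grade_rank, dtype: int64
Then the label with the smallest value: CS

CS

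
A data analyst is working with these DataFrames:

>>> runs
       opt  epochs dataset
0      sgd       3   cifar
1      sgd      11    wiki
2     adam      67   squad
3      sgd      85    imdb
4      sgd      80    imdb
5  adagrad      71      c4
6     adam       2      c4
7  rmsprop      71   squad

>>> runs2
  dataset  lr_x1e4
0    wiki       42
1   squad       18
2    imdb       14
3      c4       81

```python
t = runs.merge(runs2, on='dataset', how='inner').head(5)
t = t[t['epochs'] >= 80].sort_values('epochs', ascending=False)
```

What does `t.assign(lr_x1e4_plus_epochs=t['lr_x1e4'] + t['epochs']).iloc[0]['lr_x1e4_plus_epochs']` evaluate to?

merge on 'dataset' (how='inner') → 7 rows:
       opt  epochs dataset  lr_x1e4
0      sgd      11    wiki       42
1     adam      67   squad       18
2      sgd      85    imdb       14
3      sgd      80    imdb       14
4  adagrad      71      c4       81
5     adam       2      c4       81
6  rmsprop      71   squad       18
take first 5 rows:
       opt  epochs dataset  lr_x1e4
0      sgd      11    wiki       42
1     adam      67   squad       18
2      sgd      85    imdb       14
3      sgd      80    imdb       14
4  adagrad      71      c4       81
filter rows where epochs >= 80:
   opt  epochs dataset  lr_x1e4
2  sgd      85    imdb       14
3  sgd      80    imdb       14
sort by epochs descending:
   opt  epochs dataset  lr_x1e4
2  sgd      85    imdb       14
3  sgd      80    imdb       14
add column lr_x1e4_plus_epochs = t['lr_x1e4'] + t['epochs']:
   opt  epochs dataset  lr_x1e4  lr_x1e4_plus_epochs
2  sgd      85    imdb       14                   99
3  sgd      80    imdb       14                   94
The value at position 0, column 'lr_x1e4_plus_epochs' is 99.

99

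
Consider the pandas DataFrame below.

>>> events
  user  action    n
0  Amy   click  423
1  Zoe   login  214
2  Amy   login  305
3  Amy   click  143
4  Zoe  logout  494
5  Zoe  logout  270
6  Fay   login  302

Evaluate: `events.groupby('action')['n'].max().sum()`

1222

group by action, max of n:
action
click     423
login     305
logout    494
Name: n, dtype: int64
The sum of the resulting series is 1222.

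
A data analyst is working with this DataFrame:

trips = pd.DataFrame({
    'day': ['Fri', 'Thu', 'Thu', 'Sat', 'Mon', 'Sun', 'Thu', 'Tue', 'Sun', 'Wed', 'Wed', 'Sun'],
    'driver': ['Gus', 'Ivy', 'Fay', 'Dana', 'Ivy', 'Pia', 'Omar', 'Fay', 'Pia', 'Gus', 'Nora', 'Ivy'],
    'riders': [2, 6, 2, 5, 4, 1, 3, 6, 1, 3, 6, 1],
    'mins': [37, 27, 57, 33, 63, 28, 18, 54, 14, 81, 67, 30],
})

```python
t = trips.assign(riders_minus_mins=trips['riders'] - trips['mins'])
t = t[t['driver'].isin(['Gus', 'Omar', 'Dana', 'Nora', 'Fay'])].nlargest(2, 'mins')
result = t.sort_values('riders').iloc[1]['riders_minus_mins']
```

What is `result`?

add column riders_minus_mins = trips['riders'] - trips['mins']:
    day driver  riders  mins  riders_minus_mins
0   Fri    Gus       2    37                -35
1   Thu    Ivy       6    27                -21
2   Thu    Fay       2    57                -55
3   Sat   Dana       5    33                -28
4   Mon    Ivy       4    63                -59
5   Sun    Pia       1    28                -27
6   Thu   Omar       3    18                -15
7   Tue    Fay       6    54                -48
8   Sun    Pia       1    14                -13
9   Wed    Gus       3    81                -78
10  Wed   Nora       6    67                -61
11  Sun    Ivy       1    30                -29
filter rows where driver in ['Gus', 'Omar', 'Dana', 'Nora', 'Fay']:
    day driver  riders  mins  riders_minus_mins
0   Fri    Gus       2    37                -35
2   Thu    Fay       2    57                -55
3   Sat   Dana       5    33                -28
6   Thu   Omar       3    18                -15
7   Tue    Fay       6    54                -48
9   Wed    Gus       3    81                -78
10  Wed   Nora       6    67                -61
take 2 rows with largest mins:
    day driver  riders  mins  riders_minus_mins
9   Wed    Gus       3    81                -78
10  Wed   Nora       6    67                -61
sort by riders:
    day driver  riders  mins  riders_minus_mins
9   Wed    Gus       3    81                -78
10  Wed   Nora       6    67                -61
Finally, value at position 1, column 'riders_minus_mins' = -61.

-61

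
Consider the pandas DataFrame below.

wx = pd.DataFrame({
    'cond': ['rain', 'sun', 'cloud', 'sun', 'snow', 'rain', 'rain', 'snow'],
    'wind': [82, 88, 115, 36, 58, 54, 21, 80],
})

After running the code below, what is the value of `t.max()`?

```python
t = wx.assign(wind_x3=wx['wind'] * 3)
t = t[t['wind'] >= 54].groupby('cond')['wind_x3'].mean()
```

345.0

add column wind_x3 = wx['wind'] * 3:
    cond  wind  wind_x3
0   rain    82      246
1    sun    88      264
2  cloud   115      345
3    sun    36      108
4   snow    58      174
5   rain    54      162
6   rain    21       63
7   snow    80      240
filter rows where wind >= 54:
    cond  wind  wind_x3
0   rain    82      246
1    sun    88      264
2  cloud   115      345
4   snow    58      174
5   rain    54      162
7   snow    80      240
group by cond, mean of wind_x3:
cond
cloud    345.0
rain     204.0
snow     207.0
sun      264.0
Name: wind_x3, dtype: float64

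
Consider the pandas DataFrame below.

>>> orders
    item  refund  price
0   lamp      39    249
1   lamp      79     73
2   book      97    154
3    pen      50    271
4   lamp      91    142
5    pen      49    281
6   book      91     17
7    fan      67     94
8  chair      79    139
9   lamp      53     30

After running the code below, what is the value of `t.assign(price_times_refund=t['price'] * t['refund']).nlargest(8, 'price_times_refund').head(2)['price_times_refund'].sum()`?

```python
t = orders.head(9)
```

take first 9 rows:
    item  refund  price
0   lamp      39    249
1   lamp      79     73
2   book      97    154
3    pen      50    271
4   lamp      91    142
5    pen      49    281
6   book      91     17
7    fan      67     94
8  chair      79    139
add column price_times_refund = t['price'] * t['refund']:
    item  refund  price  price_times_refund
0   lamp      39    249                9711
1   lamp      79     73                5767
2   book      97    154               14938
3    pen      50    271               13550
4   lamp      91    142               12922
5    pen      49    281               13769
6   book      91     17                1547
7    fan      67     94                6298
8  chair      79    139               10981
take 8 rows with largest price_times_refund:
    item  refund  price  price_times_refund
2   book      97    154               14938
5    pen      49    281               13769
3    pen      50    271               13550
4   lamp      91    142               12922
8  chair      79    139               10981
0   lamp      39    249                9711
7    fan      67     94                6298
1   lamp      79     73                5767
take first 2 rows:
   item  refund  price  price_times_refund
2  book      97    154               14938
5   pen      49    281               13769

28707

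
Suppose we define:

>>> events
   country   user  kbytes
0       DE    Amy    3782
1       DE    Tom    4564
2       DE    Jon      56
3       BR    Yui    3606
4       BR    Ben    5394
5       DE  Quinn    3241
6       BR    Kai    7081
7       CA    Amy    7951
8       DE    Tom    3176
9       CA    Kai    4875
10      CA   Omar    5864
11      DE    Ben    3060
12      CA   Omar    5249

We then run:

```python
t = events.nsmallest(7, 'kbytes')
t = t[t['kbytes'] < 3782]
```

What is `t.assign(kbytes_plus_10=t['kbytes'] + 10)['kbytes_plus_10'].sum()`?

take 7 rows with smallest kbytes:
   country   user  kbytes
2       DE    Jon      56
11      DE    Ben    3060
8       DE    Tom    3176
5       DE  Quinn    3241
3       BR    Yui    3606
0       DE    Amy    3782
1       DE    Tom    4564
filter rows where kbytes < 3782:
   country   user  kbytes
2       DE    Jon      56
11      DE    Ben    3060
8       DE    Tom    3176
5       DE  Quinn    3241
3       BR    Yui    3606
add column kbytes_plus_10 = t['kbytes'] + 10:
   country   user  kbytes  kbytes_plus_10
2       DE    Jon      56              66
11      DE    Ben    3060            3070
8       DE    Tom    3176            3186
5       DE  Quinn    3241            3251
3       BR    Yui    3606            3616
Finally, sum of column 'kbytes_plus_10' = 13189.

13189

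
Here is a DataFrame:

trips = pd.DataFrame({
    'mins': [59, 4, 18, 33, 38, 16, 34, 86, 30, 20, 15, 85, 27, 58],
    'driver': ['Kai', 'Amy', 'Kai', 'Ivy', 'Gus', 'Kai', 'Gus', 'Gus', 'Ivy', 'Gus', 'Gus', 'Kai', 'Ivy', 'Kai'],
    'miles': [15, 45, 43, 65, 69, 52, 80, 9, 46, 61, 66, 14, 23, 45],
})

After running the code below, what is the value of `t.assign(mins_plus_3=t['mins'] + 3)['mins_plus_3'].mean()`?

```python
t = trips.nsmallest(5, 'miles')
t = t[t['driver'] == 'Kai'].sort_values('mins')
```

take 5 rows with smallest miles:
    mins driver  miles
7     86    Gus      9
11    85    Kai     14
0     59    Kai     15
12    27    Ivy     23
2     18    Kai     43
filter rows where driver == 'Kai':
    mins driver  miles
11    85    Kai     14
0     59    Kai     15
2     18    Kai     43
sort by mins:
    mins driver  miles
2     18    Kai     43
0     59    Kai     15
11    85    Kai     14
add column mins_plus_3 = t['mins'] + 3:
    mins driver  miles  mins_plus_3
2     18    Kai     43           21
0     59    Kai     15           62
11    85    Kai     14           88
Reading off the mean of column 'mins_plus_3', we get 57.0.

57.0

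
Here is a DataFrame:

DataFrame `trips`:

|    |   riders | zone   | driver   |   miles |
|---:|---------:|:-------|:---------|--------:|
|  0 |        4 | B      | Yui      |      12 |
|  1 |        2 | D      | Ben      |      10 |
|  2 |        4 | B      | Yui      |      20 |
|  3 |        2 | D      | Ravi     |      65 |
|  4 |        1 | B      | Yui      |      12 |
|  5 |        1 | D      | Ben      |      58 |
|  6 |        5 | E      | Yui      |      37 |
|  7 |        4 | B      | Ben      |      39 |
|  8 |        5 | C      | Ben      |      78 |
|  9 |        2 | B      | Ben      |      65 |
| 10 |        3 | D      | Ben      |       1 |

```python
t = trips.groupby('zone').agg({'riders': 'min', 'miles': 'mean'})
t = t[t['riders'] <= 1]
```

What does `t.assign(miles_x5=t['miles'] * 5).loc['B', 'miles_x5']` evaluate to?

group by zone: min(riders), mean(miles):
      riders  miles
zone               
B          1   29.6
C          5   78.0
D          1   33.5
E          5   37.0
filter rows where riders <= 1:
      riders  miles
zone               
B          1   29.6
D          1   33.5
add column miles_x5 = t['miles'] * 5:
      riders  miles  miles_x5
zone                         
B          1   29.6     148.0
D          1   33.5     167.5
Hence 148.0.

148.0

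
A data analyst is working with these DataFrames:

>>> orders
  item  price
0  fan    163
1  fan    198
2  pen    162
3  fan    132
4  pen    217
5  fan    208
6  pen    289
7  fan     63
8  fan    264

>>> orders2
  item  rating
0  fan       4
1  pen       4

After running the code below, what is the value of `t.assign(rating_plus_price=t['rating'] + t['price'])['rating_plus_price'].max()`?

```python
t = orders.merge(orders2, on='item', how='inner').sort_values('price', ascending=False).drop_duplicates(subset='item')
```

293

merge on 'item' (how='inner') → 9 rows:
  item  price  rating
0  fan    163       4
1  fan    198       4
2  pen    162       4
3  fan    132       4
4  pen    217       4
5  fan    208       4
6  pen    289       4
7  fan     63       4
8  fan    264       4
sort by price descending:
  item  price  rating
6  pen    289       4
8  fan    264       4
4  pen    217       4
5  fan    208       4
1  fan    198       4
0  fan    163       4
2  pen    162       4
3  fan    132       4
7  fan     63       4
drop duplicate item (keep=first):
  item  price  rating
6  pen    289       4
8  fan    264       4
add column rating_plus_price = t['rating'] + t['price']:
  item  price  rating  rating_plus_price
6  pen    289       4                293
8  fan    264       4                268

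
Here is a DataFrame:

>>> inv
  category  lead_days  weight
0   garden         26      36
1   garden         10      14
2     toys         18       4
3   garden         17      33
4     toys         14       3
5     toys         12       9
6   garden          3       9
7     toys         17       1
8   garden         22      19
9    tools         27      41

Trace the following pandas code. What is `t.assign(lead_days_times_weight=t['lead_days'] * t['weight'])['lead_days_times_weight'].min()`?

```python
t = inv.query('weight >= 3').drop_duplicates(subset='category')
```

filter rows where weight >= 3:
  category  lead_days  weight
0   garden         26      36
1   garden         10      14
2     toys         18       4
3   garden         17      33
4     toys         14       3
5     toys         12       9
6   garden          3       9
8   garden         22      19
9    tools         27      41
drop duplicate category (keep=first):
  category  lead_days  weight
0   garden         26      36
2     toys         18       4
9    tools         27      41
add column lead_days_times_weight = t['lead_days'] * t['weight']:
  category  lead_days  weight  lead_days_times_weight
0   garden         26      36                     936
2     toys         18       4                      72
9    tools         27      41                    1107
So min() = 72.

72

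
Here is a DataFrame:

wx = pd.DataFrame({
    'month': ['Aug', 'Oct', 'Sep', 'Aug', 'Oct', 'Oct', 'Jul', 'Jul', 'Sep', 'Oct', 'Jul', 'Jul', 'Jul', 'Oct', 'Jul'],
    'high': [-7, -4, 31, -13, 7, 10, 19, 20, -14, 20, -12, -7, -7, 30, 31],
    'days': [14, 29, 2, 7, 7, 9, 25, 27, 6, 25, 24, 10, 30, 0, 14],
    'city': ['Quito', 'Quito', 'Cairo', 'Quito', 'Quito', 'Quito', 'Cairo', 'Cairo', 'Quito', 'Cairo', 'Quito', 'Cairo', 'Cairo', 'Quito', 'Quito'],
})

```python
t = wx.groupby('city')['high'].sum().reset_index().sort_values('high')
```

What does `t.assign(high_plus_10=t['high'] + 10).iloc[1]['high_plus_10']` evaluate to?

group by city, sum of high:
city
Cairo    76
Quito    28
Name: high, dtype: int64
reset_index():
    city  high
0  Cairo    76
1  Quito    28
sort by high:
    city  high
1  Quito    28
0  Cairo    76
add column high_plus_10 = t['high'] + 10:
    city  high  high_plus_10
1  Quito    28            38
0  Cairo    76            86
Taking the value at position 1, column 'high_plus_10' gives 86.

86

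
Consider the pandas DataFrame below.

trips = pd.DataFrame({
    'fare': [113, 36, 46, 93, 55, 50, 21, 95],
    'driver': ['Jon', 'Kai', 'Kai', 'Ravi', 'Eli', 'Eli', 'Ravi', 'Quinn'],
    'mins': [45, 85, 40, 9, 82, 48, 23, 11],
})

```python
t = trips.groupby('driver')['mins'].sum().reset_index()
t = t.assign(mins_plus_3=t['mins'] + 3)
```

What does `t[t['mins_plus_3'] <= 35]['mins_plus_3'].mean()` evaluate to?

group by driver, sum of mins:
driver
Eli      130
Jon       45
Kai      125
Quinn     11
Ravi      32
Name: mins, dtype: int64
reset_index():
  driver  mins
0    Eli   130
1    Jon    45
2    Kai   125
3  Quinn    11
4   Ravi    32
add column mins_plus_3 = t['mins'] + 3:
  driver  mins  mins_plus_3
0    Eli   130          133
1    Jon    45           48
2    Kai   125          128
3  Quinn    11           14
4   Ravi    32           35
filter rows where mins_plus_3 <= 35:
  driver  mins  mins_plus_3
3  Quinn    11           14
4   Ravi    32           35

24.5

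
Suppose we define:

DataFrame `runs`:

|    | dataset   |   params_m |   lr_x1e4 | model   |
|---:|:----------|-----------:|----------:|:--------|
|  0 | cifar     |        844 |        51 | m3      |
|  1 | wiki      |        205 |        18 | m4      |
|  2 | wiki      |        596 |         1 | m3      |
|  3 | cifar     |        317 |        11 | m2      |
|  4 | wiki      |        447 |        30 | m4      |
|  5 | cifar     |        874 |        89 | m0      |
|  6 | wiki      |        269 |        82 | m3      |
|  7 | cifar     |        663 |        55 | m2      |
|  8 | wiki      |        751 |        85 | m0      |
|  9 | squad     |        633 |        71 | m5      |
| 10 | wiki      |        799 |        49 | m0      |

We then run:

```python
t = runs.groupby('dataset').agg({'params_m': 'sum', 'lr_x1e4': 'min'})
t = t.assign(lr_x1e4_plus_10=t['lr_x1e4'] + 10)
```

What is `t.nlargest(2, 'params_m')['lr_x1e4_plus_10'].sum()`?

group by dataset: sum(params_m), min(lr_x1e4):
         params_m  lr_x1e4
dataset                   
cifar        2698       11
squad         633       71
wiki         3067        1
add column lr_x1e4_plus_10 = t['lr_x1e4'] + 10:
         params_m  lr_x1e4  lr_x1e4_plus_10
dataset                                    
cifar        2698       11               21
squad         633       71               81
wiki         3067        1               11
take 2 rows with largest params_m:
         params_m  lr_x1e4  lr_x1e4_plus_10
dataset                                    
wiki         3067        1               11
cifar        2698       11               21
So sum() = 32.

32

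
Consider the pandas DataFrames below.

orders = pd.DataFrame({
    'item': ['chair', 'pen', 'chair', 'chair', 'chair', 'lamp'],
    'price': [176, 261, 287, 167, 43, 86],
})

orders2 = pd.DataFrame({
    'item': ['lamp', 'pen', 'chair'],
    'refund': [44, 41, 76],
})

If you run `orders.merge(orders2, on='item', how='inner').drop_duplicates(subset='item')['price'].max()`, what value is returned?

merge on 'item' (how='inner') → 6 rows:
    item  price  refund
0  chair    176      76
1    pen    261      41
2  chair    287      76
3  chair    167      76
4  chair     43      76
5   lamp     86      44
drop duplicate item (keep=first):
    item  price  refund
0  chair    176      76
1    pen    261      41
5   lamp     86      44
Finally, max of column 'price' = 261.

261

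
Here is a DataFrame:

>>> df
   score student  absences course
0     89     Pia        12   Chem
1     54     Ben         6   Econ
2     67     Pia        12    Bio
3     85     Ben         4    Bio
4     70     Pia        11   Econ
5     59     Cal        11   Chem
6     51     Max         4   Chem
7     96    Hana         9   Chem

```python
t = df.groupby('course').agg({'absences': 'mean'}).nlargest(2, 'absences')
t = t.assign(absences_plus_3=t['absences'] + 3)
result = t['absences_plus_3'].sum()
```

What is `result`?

group by course, mean of absences:
        absences
course          
Bio          8.0
Chem         9.0
Econ         8.5
take 2 rows with largest absences:
        absences
course          
Chem         9.0
Econ         8.5
add column absences_plus_3 = t['absences'] + 3:
        absences  absences_plus_3
course                           
Chem         9.0             12.0
Econ         8.5             11.5
Reading off the sum of column 'absences_plus_3', we get 23.5.

23.5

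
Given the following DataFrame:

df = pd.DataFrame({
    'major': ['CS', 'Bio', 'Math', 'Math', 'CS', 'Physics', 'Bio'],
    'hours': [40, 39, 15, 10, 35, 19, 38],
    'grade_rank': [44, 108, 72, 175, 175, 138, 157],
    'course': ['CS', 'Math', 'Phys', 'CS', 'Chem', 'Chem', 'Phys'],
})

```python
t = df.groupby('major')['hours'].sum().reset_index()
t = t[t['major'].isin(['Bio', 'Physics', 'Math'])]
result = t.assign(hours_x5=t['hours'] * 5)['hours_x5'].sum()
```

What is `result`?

group by major, sum of hours:
major
Bio        77
CS         75
Math       25
Physics    19
Name: hours, dtype: int64
reset_index():
     major  hours
0      Bio     77
1       CS     75
2     Math     25
3  Physics     19
filter rows where major in ['Bio', 'Physics', 'Math']:
     major  hours
0      Bio     77
2     Math     25
3  Physics     19
add column hours_x5 = t['hours'] * 5:
     major  hours  hours_x5
0      Bio     77       385
2     Math     25       125
3  Physics     19        95
sum of column 'hours_x5' → 605

605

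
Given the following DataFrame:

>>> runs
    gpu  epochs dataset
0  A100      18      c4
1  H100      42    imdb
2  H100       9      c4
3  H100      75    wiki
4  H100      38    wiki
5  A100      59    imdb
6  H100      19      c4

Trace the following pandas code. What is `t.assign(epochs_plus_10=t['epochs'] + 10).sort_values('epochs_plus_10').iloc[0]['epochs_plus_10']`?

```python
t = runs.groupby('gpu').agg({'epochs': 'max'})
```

69

group by gpu, max of epochs:
      epochs
gpu         
A100      59
H100      75
add column epochs_plus_10 = t['epochs'] + 10:
      epochs  epochs_plus_10
gpu                         
A100      59              69
H100      75              85
sort by epochs_plus_10:
      epochs  epochs_plus_10
gpu                         
A100      59              69
H100      75              85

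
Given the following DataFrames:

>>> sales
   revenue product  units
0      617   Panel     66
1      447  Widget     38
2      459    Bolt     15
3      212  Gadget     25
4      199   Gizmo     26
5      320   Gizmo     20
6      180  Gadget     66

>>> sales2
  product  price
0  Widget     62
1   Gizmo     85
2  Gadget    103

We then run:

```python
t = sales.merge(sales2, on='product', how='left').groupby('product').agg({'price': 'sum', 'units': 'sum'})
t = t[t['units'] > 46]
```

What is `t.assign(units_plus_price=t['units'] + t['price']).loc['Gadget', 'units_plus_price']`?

merge on 'product' (how='left') → 7 rows:
   revenue product  units  price
0      617   Panel     66    NaN
1      447  Widget     38   62.0
2      459    Bolt     15    NaN
3      212  Gadget     25  103.0
4      199   Gizmo     26   85.0
5      320   Gizmo     20   85.0
6      180  Gadget     66  103.0
group by product: sum(price), sum(units):
         price  units
product              
Bolt       0.0     15
Gadget   206.0     91
Gizmo    170.0     46
Panel      0.0     66
Widget    62.0     38
filter rows where units > 46:
         price  units
product              
Gadget   206.0     91
Panel      0.0     66
add column units_plus_price = t['units'] + t['price']:
         price  units  units_plus_price
product                                
Gadget   206.0     91             297.0
Panel      0.0     66              66.0

297.0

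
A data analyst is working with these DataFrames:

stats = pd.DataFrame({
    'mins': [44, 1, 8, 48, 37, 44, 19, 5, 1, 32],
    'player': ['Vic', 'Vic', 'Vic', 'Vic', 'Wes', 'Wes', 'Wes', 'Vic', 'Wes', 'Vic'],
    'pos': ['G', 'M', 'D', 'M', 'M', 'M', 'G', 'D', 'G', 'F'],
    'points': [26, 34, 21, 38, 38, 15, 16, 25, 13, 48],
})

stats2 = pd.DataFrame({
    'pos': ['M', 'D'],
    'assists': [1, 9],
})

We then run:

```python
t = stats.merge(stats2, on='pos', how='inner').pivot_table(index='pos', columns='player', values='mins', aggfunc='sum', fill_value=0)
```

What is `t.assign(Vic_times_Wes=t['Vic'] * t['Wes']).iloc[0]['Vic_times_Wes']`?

merge on 'pos' (how='inner') → 6 rows:
   mins player pos  points  assists
0     1    Vic   M      34        1
1     8    Vic   D      21        9
2    48    Vic   M      38        1
3    37    Wes   M      38        1
4    44    Wes   M      15        1
5     5    Vic   D      25        9
pivot: rows=pos, cols=player, sum(mins):
player  Vic  Wes
pos             
D        13    0
M        49   81
add column Vic_times_Wes = t['Vic'] * t['Wes']:
player  Vic  Wes  Vic_times_Wes
pos                            
D        13    0              0
M        49   81           3969

0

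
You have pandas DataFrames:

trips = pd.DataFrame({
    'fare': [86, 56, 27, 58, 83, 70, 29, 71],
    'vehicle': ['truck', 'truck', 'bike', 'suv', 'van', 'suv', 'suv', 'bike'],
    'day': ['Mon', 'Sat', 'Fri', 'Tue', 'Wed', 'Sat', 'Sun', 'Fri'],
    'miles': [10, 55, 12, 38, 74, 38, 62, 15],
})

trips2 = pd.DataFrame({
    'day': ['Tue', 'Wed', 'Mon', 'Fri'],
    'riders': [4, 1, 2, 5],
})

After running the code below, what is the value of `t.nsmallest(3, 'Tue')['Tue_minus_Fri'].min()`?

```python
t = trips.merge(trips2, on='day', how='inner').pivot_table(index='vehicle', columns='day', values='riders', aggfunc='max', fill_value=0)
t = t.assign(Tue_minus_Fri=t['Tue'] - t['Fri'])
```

merge on 'day' (how='inner') → 5 rows:
   fare vehicle  day  miles  riders
0    86   truck  Mon     10       2
1    27    bike  Fri     12       5
2    58     suv  Tue     38       4
3    83     van  Wed     74       1
4    71    bike  Fri     15       5
pivot: rows=vehicle, cols=day, max(riders):
day      Fri  Mon  Tue  Wed
vehicle                    
bike       5    0    0    0
suv        0    0    4    0
truck      0    2    0    0
van        0    0    0    1
add column Tue_minus_Fri = t['Tue'] - t['Fri']:
day      Fri  Mon  Tue  Wed  Tue_minus_Fri
vehicle                                   
bike       5    0    0    0             -5
suv        0    0    4    0              4
truck      0    2    0    0              0
van        0    0    0    1              0
take 3 rows with smallest Tue:
day      Fri  Mon  Tue  Wed  Tue_minus_Fri
vehicle                                   
bike       5    0    0    0             -5
truck      0    2    0    0              0
van        0    0    0    1              0
Reading off the min of column 'Tue_minus_Fri', we get -5.

-5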